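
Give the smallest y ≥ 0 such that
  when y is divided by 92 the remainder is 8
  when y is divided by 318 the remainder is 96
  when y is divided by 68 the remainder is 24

gcd(92, 318) = 2 and 2 | (96 − 8), so the pair is consistent; merging gives y ≡ 7092 (mod 14628), where 14628 = lcm(92, 318).
gcd(14628, 68) = 4 and 4 | (24 − 7092), so the pair is consistent; merging gives y ≡ 138744 (mod 248676), where 248676 = lcm(14628, 68).
The solution is unique modulo lcm(92, 318, 68) = 248676.

138744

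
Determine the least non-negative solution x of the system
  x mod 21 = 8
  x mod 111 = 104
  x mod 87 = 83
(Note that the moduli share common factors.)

7652

Combine the congruences pairwise.
gcd(21, 111) = 3 and 3 | (104 − 8), so the pair is consistent; merging gives x ≡ 659 (mod 777), where 777 = lcm(21, 111).
gcd(777, 87) = 3 and 3 | (83 − 659), so the pair is consistent; merging gives x ≡ 7652 (mod 22533), where 22533 = lcm(777, 87).
The solution is unique modulo lcm(21, 111, 87) = 22533.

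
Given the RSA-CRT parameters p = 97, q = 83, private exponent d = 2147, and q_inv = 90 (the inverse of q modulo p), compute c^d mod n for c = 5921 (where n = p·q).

d_p = d mod (p−1) = 2147 mod 96 = 35; d_q = d mod (q−1) = 15.
m₁ = c^(d_p) mod p: c ≡ 4 (mod 97), and 4^35 mod 97 = 24.
m₂ = c^(d_q) mod q: c ≡ 28 (mod 83), and 28^15 mod 83 = 78.
h = q_inv·(m₁ − m₂) mod p = 90·(24 − 78) mod 97 = 87.
m = m₂ + h·q = 78 + 87·83 = 7299.

7299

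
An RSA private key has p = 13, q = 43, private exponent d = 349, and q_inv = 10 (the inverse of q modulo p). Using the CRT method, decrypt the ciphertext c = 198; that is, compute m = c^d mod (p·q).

159

d_p = d mod (p−1) = 349 mod 12 = 1; d_q = d mod (q−1) = 13.
m₁ = c^(d_p) mod p: c ≡ 3 (mod 13), and 3^1 mod 13 = 3.
m₂ = c^(d_q) mod q: c ≡ 26 (mod 43), and 26^13 mod 43 = 30.
h = q_inv·(m₁ − m₂) mod p = 10·(3 − 30) mod 13 = 3.
m = m₂ + h·q = 30 + 3·43 = 159.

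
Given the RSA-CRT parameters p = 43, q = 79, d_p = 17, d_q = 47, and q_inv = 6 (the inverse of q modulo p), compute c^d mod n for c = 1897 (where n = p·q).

m₁ = c^(d_p) mod p: c ≡ 5 (mod 43), and 5^17 mod 43 = 28.
m₂ = c^(d_q) mod q: c ≡ 1 (mod 79), and 1^47 mod 79 = 1.
h = q_inv·(m₁ − m₂) mod p = 6·(28 − 1) mod 43 = 33.
m = m₂ + h·q = 1 + 33·79 = 2608.

2608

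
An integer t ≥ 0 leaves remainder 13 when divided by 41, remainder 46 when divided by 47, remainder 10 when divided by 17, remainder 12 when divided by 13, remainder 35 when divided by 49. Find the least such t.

Combine the congruences pairwise.
From t ≡ 13 (mod 41) write t = 13 + 41s. Substituting into t ≡ 46 (mod 47) gives 41s ≡ 33 (mod 47), and since 41⁻¹ ≡ 39 (mod 47), s ≡ 18. Hence t ≡ 13 + 41·18 = 751 (mod 1927).
From t ≡ 751 (mod 1927) write t = 751 + 1927s. Substituting into t ≡ 10 (mod 17) gives 1927s ≡ 7 (mod 17), and since 6⁻¹ ≡ 3 (mod 17), s ≡ 4. Hence t ≡ 751 + 1927·4 = 8459 (mod 32759).
From t ≡ 8459 (mod 32759) write t = 8459 + 32759s. Substituting into t ≡ 12 (mod 13) gives 32759s ≡ 3 (mod 13), and since 12⁻¹ ≡ 12 (mod 13), s ≡ 10. Hence t ≡ 8459 + 32759·10 = 336049 (mod 425867).
From t ≡ 336049 (mod 425867) write t = 336049 + 425867s. Substituting into t ≡ 35 (mod 49) gives 425867s ≡ 28 (mod 49), and since 8⁻¹ ≡ 43 (mod 49), s ≡ 28. Hence t ≡ 336049 + 425867·28 = 12260325 (mod 20867483).

12260325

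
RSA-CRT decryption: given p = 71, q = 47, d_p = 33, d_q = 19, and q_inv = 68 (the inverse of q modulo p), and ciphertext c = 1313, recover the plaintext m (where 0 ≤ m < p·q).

1345

m₁ = c^(d_p) mod p: c ≡ 35 (mod 71), and 35^33 mod 71 = 67.
m₂ = c^(d_q) mod q: c ≡ 44 (mod 47), and 44^19 mod 47 = 29.
h = q_inv·(m₁ − m₂) mod p = 68·(67 − 29) mod 71 = 28.
m = m₂ + h·q = 29 + 28·47 = 1345.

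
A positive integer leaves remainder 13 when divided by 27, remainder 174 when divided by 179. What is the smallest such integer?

Combine the congruences pairwise.
From n ≡ 13 (mod 27) write n = 13 + 27t. Substituting into n ≡ 174 (mod 179) gives 27t ≡ 161 (mod 179), and since 27⁻¹ ≡ 126 (mod 179), t ≡ 59. Hence n ≡ 13 + 27·59 = 1606 (mod 4833).

1606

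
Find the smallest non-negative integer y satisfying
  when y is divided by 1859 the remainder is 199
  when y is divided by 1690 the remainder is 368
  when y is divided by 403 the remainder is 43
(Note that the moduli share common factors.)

2058

gcd(1859, 1690) = 169 and 169 | (368 − 199), so the pair is consistent; merging gives y ≡ 2058 (mod 18590), where 18590 = lcm(1859, 1690).
gcd(18590, 403) = 13 and 13 | (43 − 2058), so the pair is consistent; merging gives y ≡ 2058 (mod 576290), where 576290 = lcm(18590, 403).
The solution is unique modulo lcm(1859, 1690, 403) = 576290.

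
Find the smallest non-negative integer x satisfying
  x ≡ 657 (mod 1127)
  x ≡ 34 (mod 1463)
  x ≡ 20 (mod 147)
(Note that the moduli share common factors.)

586697

gcd(1127, 1463) = 7 and 7 | (34 − 657), so the pair is consistent; merging gives x ≡ 115611 (mod 235543), where 235543 = lcm(1127, 1463).
gcd(235543, 147) = 49 and 49 | (20 − 115611), so the pair is consistent; merging gives x ≡ 586697 (mod 706629), where 706629 = lcm(235543, 147).
The solution is unique modulo lcm(1127, 1463, 147) = 706629.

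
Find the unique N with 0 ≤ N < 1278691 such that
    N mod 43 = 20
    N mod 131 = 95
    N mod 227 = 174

893646

Combine the congruences pairwise.
From N ≡ 20 (mod 43) write N = 20 + 43t. Substituting into N ≡ 95 (mod 131) gives 43t ≡ 75 (mod 131), and since 43⁻¹ ≡ 64 (mod 131), t ≡ 84. Hence N ≡ 20 + 43·84 = 3632 (mod 5633).
From N ≡ 3632 (mod 5633) write N = 3632 + 5633t. Substituting into N ≡ 174 (mod 227) gives 5633t ≡ 174 (mod 227), and since 185⁻¹ ≡ 27 (mod 227), t ≡ 158. Hence N ≡ 3632 + 5633·158 = 893646 (mod 1278691).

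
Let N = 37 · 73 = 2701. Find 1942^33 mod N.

2138

Mod 37: 1942 ≡ 18; 18^33 ≡ 29 (mod 37).
Mod 73: 1942 ≡ 44; 44^33 ≡ 21 (mod 73).
Combine by CRT: x ≡ 29 (mod 37), x ≡ 21 (mod 73) ⇒ x ≡ 2138 (mod 2701).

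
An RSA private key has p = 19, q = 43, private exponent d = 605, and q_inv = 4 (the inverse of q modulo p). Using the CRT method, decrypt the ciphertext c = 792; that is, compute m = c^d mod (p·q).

d_p = d mod (p−1) = 605 mod 18 = 11; d_q = d mod (q−1) = 17.
m₁ = c^(d_p) mod p: c ≡ 13 (mod 19), and 13^11 mod 19 = 2.
m₂ = c^(d_q) mod q: c ≡ 18 (mod 43), and 18^17 mod 43 = 33.
h = q_inv·(m₁ − m₂) mod p = 4·(2 − 33) mod 19 = 9.
m = m₂ + h·q = 33 + 9·43 = 420.

420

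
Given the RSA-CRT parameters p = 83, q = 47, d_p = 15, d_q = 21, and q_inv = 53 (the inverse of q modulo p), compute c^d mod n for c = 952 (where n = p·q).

m₁ = c^(d_p) mod p: c ≡ 39 (mod 83), and 39^15 mod 83 = 74.
m₂ = c^(d_q) mod q: c ≡ 12 (mod 47), and 12^21 mod 47 = 16.
h = q_inv·(m₁ − m₂) mod p = 53·(74 − 16) mod 83 = 3.
m = m₂ + h·q = 16 + 3·47 = 157.

157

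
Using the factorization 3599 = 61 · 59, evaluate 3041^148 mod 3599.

2986

Mod 61: 3041 ≡ 52; by Fermat, exponent reduces to 148 mod 60 = 28; 52^28 ≡ 58 (mod 61).
Mod 59: 3041 ≡ 32; by Fermat, exponent reduces to 148 mod 58 = 32; 32^32 ≡ 36 (mod 59).
Combine by CRT: x ≡ 58 (mod 61), x ≡ 36 (mod 59) ⇒ x ≡ 2986 (mod 3599).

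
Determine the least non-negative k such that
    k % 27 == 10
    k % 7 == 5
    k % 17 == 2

1090

The moduli are pairwise coprime; N = 27·7·17 = 3213.
N/27 = 119; 119 ≡ 11 (mod 27); 11·5 ≡ 1, so inverse 5.
N/7 = 459; 459 ≡ 4 (mod 7); 4·2 ≡ 1, so inverse 2.
N/17 = 189; 189 ≡ 2 (mod 17); 2·9 ≡ 1, so inverse 9.
k ≡ 10·119·5 + 5·459·2 + 2·189·9 = 13942.
13942 mod 3213 = 1090.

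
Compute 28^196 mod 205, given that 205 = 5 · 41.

146

Mod 5: 28 ≡ 3; since 4 | 196, by Fermat 3^196 ≡ 1 (mod 5).
Mod 41: 28 ≡ 28; by Fermat, exponent reduces to 196 mod 40 = 36; 28^36 ≡ 23 (mod 41).
Combine by CRT: x ≡ 1 (mod 5), x ≡ 23 (mod 41) ⇒ x ≡ 146 (mod 205).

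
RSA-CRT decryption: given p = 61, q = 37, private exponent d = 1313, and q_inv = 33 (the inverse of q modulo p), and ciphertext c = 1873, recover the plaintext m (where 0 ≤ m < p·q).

1007

d_p = d mod (p−1) = 1313 mod 60 = 53; d_q = d mod (q−1) = 17.
m₁ = c^(d_p) mod p: c ≡ 43 (mod 61), and 43^53 mod 61 = 31.
m₂ = c^(d_q) mod q: c ≡ 23 (mod 37), and 23^17 mod 37 = 8.
h = q_inv·(m₁ − m₂) mod p = 33·(31 − 8) mod 61 = 27.
m = m₂ + h·q = 8 + 27·37 = 1007.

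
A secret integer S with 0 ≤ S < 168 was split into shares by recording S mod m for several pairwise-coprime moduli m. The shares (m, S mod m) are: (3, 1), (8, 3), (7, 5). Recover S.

Combine the congruences pairwise.
From S ≡ 1 (mod 3) write S = 1 + 3t. Substituting into S ≡ 3 (mod 8) gives 3t ≡ 2 (mod 8), and since 3⁻¹ ≡ 3 (mod 8), t ≡ 6. Hence S ≡ 1 + 3·6 = 19 (mod 24).
From S ≡ 19 (mod 24) write S = 19 + 24t. Substituting into S ≡ 5 (mod 7) gives 24t ≡ 0 (mod 7), and since 3⁻¹ ≡ 5 (mod 7), t ≡ 0. Hence S ≡ 19 + 24·0 = 19 (mod 168).

19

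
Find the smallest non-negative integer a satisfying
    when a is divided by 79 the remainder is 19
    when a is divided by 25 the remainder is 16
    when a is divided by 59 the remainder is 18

88341

The moduli are pairwise coprime; N = 79·25·59 = 116525.
N/79 = 1475; 1475 ≡ 53 (mod 79); 53·3 ≡ 1, so inverse 3.
N/25 = 4661; 4661 ≡ 11 (mod 25); 11·16 ≡ 1, so inverse 16.
N/59 = 1975; 1975 ≡ 28 (mod 59); 28·19 ≡ 1, so inverse 19.
a ≡ 19·1475·3 + 16·4661·16 + 18·1975·19 = 1952741.
1952741 mod 116525 = 88341.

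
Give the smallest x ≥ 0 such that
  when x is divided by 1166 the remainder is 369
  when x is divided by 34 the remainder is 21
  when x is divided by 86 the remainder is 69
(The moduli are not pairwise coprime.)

582203

gcd(1166, 34) = 2 and 2 | (21 − 369), so the pair is consistent; merging gives x ≡ 7365 (mod 19822), where 19822 = lcm(1166, 34).
gcd(19822, 86) = 2 and 2 | (69 − 7365), so the pair is consistent; merging gives x ≡ 582203 (mod 852346), where 852346 = lcm(19822, 86).
The solution is unique modulo lcm(1166, 34, 86) = 852346.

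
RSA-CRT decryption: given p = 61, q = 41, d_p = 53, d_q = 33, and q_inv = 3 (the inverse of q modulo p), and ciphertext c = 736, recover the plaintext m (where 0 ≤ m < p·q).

1320

m₁ = c^(d_p) mod p: c ≡ 4 (mod 61), and 4^53 mod 61 = 39.
m₂ = c^(d_q) mod q: c ≡ 39 (mod 41), and 39^33 mod 41 = 8.
h = q_inv·(m₁ − m₂) mod p = 3·(39 − 8) mod 61 = 32.
m = m₂ + h·q = 8 + 32·41 = 1320.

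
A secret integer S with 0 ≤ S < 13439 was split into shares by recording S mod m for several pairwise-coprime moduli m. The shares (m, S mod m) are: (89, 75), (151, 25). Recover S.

6216

From S ≡ 75 (mod 89) write S = 75 + 89t. Substituting into S ≡ 25 (mod 151) gives 89t ≡ 101 (mod 151), and since 89⁻¹ ≡ 56 (mod 151), t ≡ 69. Hence S ≡ 75 + 89·69 = 6216 (mod 13439).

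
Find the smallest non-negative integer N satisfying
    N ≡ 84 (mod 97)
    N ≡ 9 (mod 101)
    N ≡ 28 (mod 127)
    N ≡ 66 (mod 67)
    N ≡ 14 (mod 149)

The moduli are pairwise coprime; M = 97·101·127·67·149 = 12421038277.
M/97 = 128051941; 128051941 ≡ 10 (mod 97); 10·68 ≡ 1, so inverse 68.
M/101 = 122980577; 122980577 ≡ 48 (mod 101); 48·40 ≡ 1, so inverse 40.
M/127 = 97803451; 97803451 ≡ 116 (mod 127); 116·23 ≡ 1, so inverse 23.
M/67 = 185388631; 185388631 ≡ 33 (mod 67); 33·65 ≡ 1, so inverse 65.
M/149 = 83362673; 83362673 ≡ 4 (mod 149); 4·112 ≡ 1, so inverse 112.
N ≡ 84·128051941·68 + 9·122980577·40 + 28·97803451·23 + 66·185388631·65 + 14·83362673·112 = 1764721015410.
1764721015410 mod 12421038277 = 933580076.

933580076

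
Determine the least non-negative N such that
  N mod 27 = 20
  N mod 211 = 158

From N ≡ 20 (mod 27) write N = 20 + 27t. Substituting into N ≡ 158 (mod 211) gives 27t ≡ 138 (mod 211), and since 27⁻¹ ≡ 86 (mod 211), t ≡ 52. Hence N ≡ 20 + 27·52 = 1424 (mod 5697).

1424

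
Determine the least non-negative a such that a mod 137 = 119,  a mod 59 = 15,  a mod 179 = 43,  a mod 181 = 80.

The moduli are pairwise coprime; N = 137·59·179·181 = 261881117.
N/137 = 1911541; 1911541 ≡ 117 (mod 137); 117·89 ≡ 1, so inverse 89.
N/59 = 4438663; 4438663 ≡ 34 (mod 59); 34·33 ≡ 1, so inverse 33.
N/179 = 1463023; 1463023 ≡ 56 (mod 179); 56·16 ≡ 1, so inverse 16.
N/181 = 1446857; 1446857 ≡ 124 (mod 181); 124·127 ≡ 1, so inverse 127.
a ≡ 119·1911541·89 + 15·4438663·33 + 43·1463023·16 + 80·1446857·127 = 38148895860.
38148895860 mod 261881117 = 176133895.

176133895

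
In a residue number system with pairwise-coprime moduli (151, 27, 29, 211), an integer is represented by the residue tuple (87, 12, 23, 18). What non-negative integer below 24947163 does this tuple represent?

7562469

From x ≡ 87 (mod 151) write x = 87 + 151t. Substituting into x ≡ 12 (mod 27) gives 151t ≡ 6 (mod 27), and since 16⁻¹ ≡ 22 (mod 27), t ≡ 24. Hence x ≡ 87 + 151·24 = 3711 (mod 4077).
From x ≡ 3711 (mod 4077) write x = 3711 + 4077t. Substituting into x ≡ 23 (mod 29) gives 4077t ≡ 24 (mod 29), and since 17⁻¹ ≡ 12 (mod 29), t ≡ 27. Hence x ≡ 3711 + 4077·27 = 113790 (mod 118233).
From x ≡ 113790 (mod 118233) write x = 113790 + 118233t. Substituting into x ≡ 18 (mod 211) gives 118233t ≡ 168 (mod 211), and since 73⁻¹ ≡ 185 (mod 211), t ≡ 63. Hence x ≡ 113790 + 118233·63 = 7562469 (mod 24947163).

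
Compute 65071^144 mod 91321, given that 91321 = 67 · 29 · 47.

Mod 67: 65071 ≡ 14; by Fermat, exponent reduces to 144 mod 66 = 12; 14^12 ≡ 14 (mod 67).
Mod 29: 65071 ≡ 24; by Fermat, exponent reduces to 144 mod 28 = 4; 24^4 ≡ 16 (mod 29).
Mod 47: 65071 ≡ 23; by Fermat, exponent reduces to 144 mod 46 = 6; 23^6 ≡ 36 (mod 47).
Combine by CRT: x ≡ 14 (mod 67), x ≡ 16 (mod 29), x ≡ 36 (mod 47) ⇒ x ≡ 21186 (mod 91321).

21186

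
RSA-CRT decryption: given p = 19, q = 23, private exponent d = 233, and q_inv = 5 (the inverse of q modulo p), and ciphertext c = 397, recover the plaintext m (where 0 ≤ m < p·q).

d_p = d mod (p−1) = 233 mod 18 = 17; d_q = d mod (q−1) = 13.
m₁ = c^(d_p) mod p: c ≡ 17 (mod 19), and 17^17 mod 19 = 9.
m₂ = c^(d_q) mod q: c ≡ 6 (mod 23), and 6^13 mod 23 = 13.
h = q_inv·(m₁ − m₂) mod p = 5·(9 − 13) mod 19 = 18.
m = m₂ + h·q = 13 + 18·23 = 427.

427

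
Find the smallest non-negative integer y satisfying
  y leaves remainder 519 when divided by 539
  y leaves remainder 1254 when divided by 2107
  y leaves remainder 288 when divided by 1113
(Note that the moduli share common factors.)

1910196

Combine the congruences pairwise.
gcd(539, 2107) = 49 and 49 | (1254 − 519), so the pair is consistent; merging gives y ≡ 9682 (mod 23177), where 23177 = lcm(539, 2107).
gcd(23177, 1113) = 7 and 7 | (288 − 9682), so the pair is consistent; merging gives y ≡ 1910196 (mod 3685143), where 3685143 = lcm(23177, 1113).
The solution is unique modulo lcm(539, 2107, 1113) = 3685143.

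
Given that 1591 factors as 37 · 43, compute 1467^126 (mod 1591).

517

Mod 37: 1467 ≡ 24; by Fermat, exponent reduces to 126 mod 36 = 18; 24^18 ≡ 36 (mod 37).
Mod 43: 1467 ≡ 5; since 42 | 126, by Fermat 5^126 ≡ 1 (mod 43).
Combine by CRT: x ≡ 36 (mod 37), x ≡ 1 (mod 43) ⇒ x ≡ 517 (mod 1591).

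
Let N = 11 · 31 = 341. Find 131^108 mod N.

188

Mod 11: 131 ≡ 10; by Fermat, exponent reduces to 108 mod 10 = 8; 10^8 ≡ 1 (mod 11).
Mod 31: 131 ≡ 7; by Fermat, exponent reduces to 108 mod 30 = 18; 7^18 ≡ 2 (mod 31).
Combine by CRT: x ≡ 1 (mod 11), x ≡ 2 (mod 31) ⇒ x ≡ 188 (mod 341).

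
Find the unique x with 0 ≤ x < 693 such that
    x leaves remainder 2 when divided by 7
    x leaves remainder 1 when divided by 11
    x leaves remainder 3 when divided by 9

408

Combine the congruences pairwise.
From x ≡ 2 (mod 7) write x = 2 + 7t. Substituting into x ≡ 1 (mod 11) gives 7t ≡ 10 (mod 11), and since 7⁻¹ ≡ 8 (mod 11), t ≡ 3. Hence x ≡ 2 + 7·3 = 23 (mod 77).
From x ≡ 23 (mod 77) write x = 23 + 77t. Substituting into x ≡ 3 (mod 9) gives 77t ≡ 7 (mod 9), and since 5⁻¹ ≡ 2 (mod 9), t ≡ 5. Hence x ≡ 23 + 77·5 = 408 (mod 693).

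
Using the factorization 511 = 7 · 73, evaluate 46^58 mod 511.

Mod 7: 46 ≡ 4; by Fermat, exponent reduces to 58 mod 6 = 4; 4^4 ≡ 4 (mod 7).
Mod 73: 46 ≡ 46; 46^58 ≡ 72 (mod 73).
Combine by CRT: x ≡ 4 (mod 7), x ≡ 72 (mod 73) ⇒ x ≡ 291 (mod 511).

291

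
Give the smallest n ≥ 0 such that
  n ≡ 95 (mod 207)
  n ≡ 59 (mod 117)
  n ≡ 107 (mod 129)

gcd(207, 117) = 9 and 9 | (59 − 95), so the pair is consistent; merging gives n ≡ 2165 (mod 2691), where 2691 = lcm(207, 117).
gcd(2691, 129) = 3 and 3 | (107 − 2165), so the pair is consistent; merging gives n ≡ 39839 (mod 115713), where 115713 = lcm(2691, 129).
The solution is unique modulo lcm(207, 117, 129) = 115713.

39839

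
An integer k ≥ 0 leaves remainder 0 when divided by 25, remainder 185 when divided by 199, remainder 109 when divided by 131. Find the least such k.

604150

The moduli are pairwise coprime; N = 25·199·131 = 651725.
N/25 = 26069; 26069 ≡ 19 (mod 25); 19·4 ≡ 1, so inverse 4.
N/199 = 3275; 3275 ≡ 91 (mod 199); 91·35 ≡ 1, so inverse 35.
N/131 = 4975; 4975 ≡ 128 (mod 131); 128·87 ≡ 1, so inverse 87.
k ≡ 0·26069·4 + 185·3275·35 + 109·4975·87 = 68383550.
68383550 mod 651725 = 604150.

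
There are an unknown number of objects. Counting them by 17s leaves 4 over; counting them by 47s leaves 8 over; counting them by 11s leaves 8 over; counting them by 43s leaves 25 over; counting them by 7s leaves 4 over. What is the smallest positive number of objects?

From N ≡ 4 (mod 17) write N = 4 + 17t. Substituting into N ≡ 8 (mod 47) gives 17t ≡ 4 (mod 47), and since 17⁻¹ ≡ 36 (mod 47), t ≡ 3. Hence N ≡ 4 + 17·3 = 55 (mod 799).
From N ≡ 55 (mod 799) write N = 55 + 799t. Substituting into N ≡ 8 (mod 11) gives 799t ≡ 8 (mod 11), and since 7⁻¹ ≡ 8 (mod 11), t ≡ 9. Hence N ≡ 55 + 799·9 = 7246 (mod 8789).
From N ≡ 7246 (mod 8789) write N = 7246 + 8789t. Substituting into N ≡ 25 (mod 43) gives 8789t ≡ 3 (mod 43), and since 17⁻¹ ≡ 38 (mod 43), t ≡ 28. Hence N ≡ 7246 + 8789·28 = 253338 (mod 377927).
From N ≡ 253338 (mod 377927) write N = 253338 + 377927t. Substituting into N ≡ 4 (mod 7) gives 377927t ≡ 3 (mod 7), and since 4⁻¹ ≡ 2 (mod 7), t ≡ 6. Hence N ≡ 253338 + 377927·6 = 2520900 (mod 2645489).

2520900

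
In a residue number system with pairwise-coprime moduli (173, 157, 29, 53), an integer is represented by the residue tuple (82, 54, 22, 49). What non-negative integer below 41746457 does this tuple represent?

The moduli are pairwise coprime; N = 173·157·29·53 = 41746457.
N/173 = 241309; 241309 ≡ 147 (mod 173); 147·153 ≡ 1, so inverse 153.
N/157 = 265901; 265901 ≡ 100 (mod 157); 100·11 ≡ 1, so inverse 11.
N/29 = 1439533; 1439533 ≡ 2 (mod 29); 2·15 ≡ 1, so inverse 15.
N/53 = 787669; 787669 ≡ 36 (mod 53); 36·28 ≡ 1, so inverse 28.
x ≡ 82·241309·153 + 54·265901·11 + 22·1439533·15 + 49·787669·28 = 4741135666.
4741135666 mod 41746457 = 23786025.

23786025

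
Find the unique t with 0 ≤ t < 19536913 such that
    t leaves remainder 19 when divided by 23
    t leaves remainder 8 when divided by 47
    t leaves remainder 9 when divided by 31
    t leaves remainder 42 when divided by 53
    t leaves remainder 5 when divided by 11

10059230

The moduli are pairwise coprime; N = 23·47·31·53·11 = 19536913.
N/23 = 849431; 849431 ≡ 18 (mod 23); 18·9 ≡ 1, so inverse 9.
N/47 = 415679; 415679 ≡ 11 (mod 47); 11·30 ≡ 1, so inverse 30.
N/31 = 630223; 630223 ≡ 24 (mod 31); 24·22 ≡ 1, so inverse 22.
N/53 = 368621; 368621 ≡ 6 (mod 53); 6·9 ≡ 1, so inverse 9.
N/11 = 1776083; 1776083 ≡ 1 (mod 11), inverse 1.
t ≡ 19·849431·9 + 8·415679·30 + 9·630223·22 + 42·368621·9 + 5·1776083·1 = 518018968.
518018968 mod 19536913 = 10059230.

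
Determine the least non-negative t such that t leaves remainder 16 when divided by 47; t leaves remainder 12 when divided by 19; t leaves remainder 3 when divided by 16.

The moduli are pairwise coprime; N = 47·19·16 = 14288.
N/47 = 304; 304 ≡ 22 (mod 47); 22·15 ≡ 1, so inverse 15.
N/19 = 752; 752 ≡ 11 (mod 19); 11·7 ≡ 1, so inverse 7.
N/16 = 893; 893 ≡ 13 (mod 16); 13·5 ≡ 1, so inverse 5.
t ≡ 16·304·15 + 12·752·7 + 3·893·5 = 149523.
149523 mod 14288 = 6643.

6643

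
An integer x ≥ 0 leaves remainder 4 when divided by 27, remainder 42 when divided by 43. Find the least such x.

From x ≡ 4 (mod 27) write x = 4 + 27t. Substituting into x ≡ 42 (mod 43) gives 27t ≡ 38 (mod 43), and since 27⁻¹ ≡ 8 (mod 43), t ≡ 3. Hence x ≡ 4 + 27·3 = 85 (mod 1161).

85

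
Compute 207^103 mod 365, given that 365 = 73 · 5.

38

Mod 73: 207 ≡ 61; by Fermat, exponent reduces to 103 mod 72 = 31; 61^31 ≡ 38 (mod 73).
Mod 5: 207 ≡ 2; by Fermat, exponent reduces to 103 mod 4 = 3; 2^3 ≡ 3 (mod 5).
Combine by CRT: x ≡ 38 (mod 73), x ≡ 3 (mod 5) ⇒ x ≡ 38 (mod 365).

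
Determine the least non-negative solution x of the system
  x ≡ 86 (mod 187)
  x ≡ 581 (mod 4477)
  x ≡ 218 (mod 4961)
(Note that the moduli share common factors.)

gcd(187, 4477) = 11 and 11 | (581 − 86), so the pair is consistent; merging gives x ≡ 49828 (mod 76109), where 76109 = lcm(187, 4477).
gcd(76109, 4961) = 121 and 121 | (218 − 49828), so the pair is consistent; merging gives x ≡ 49828 (mod 3120469), where 3120469 = lcm(76109, 4961).
The solution is unique modulo lcm(187, 4477, 4961) = 3120469.

49828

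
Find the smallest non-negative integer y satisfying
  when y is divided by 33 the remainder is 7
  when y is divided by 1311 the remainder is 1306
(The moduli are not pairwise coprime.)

Combine the congruences pairwise.
gcd(33, 1311) = 3 and 3 | (1306 − 7), so the pair is consistent; merging gives y ≡ 7861 (mod 14421), where 14421 = lcm(33, 1311).
The solution is unique modulo lcm(33, 1311) = 14421.

7861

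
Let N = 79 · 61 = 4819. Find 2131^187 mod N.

Mod 79: 2131 ≡ 77; by Fermat, exponent reduces to 187 mod 78 = 31; 77^31 ≡ 54 (mod 79).
Mod 61: 2131 ≡ 57; by Fermat, exponent reduces to 187 mod 60 = 7; 57^7 ≡ 25 (mod 61).
Combine by CRT: x ≡ 54 (mod 79), x ≡ 25 (mod 61) ⇒ x ≡ 4478 (mod 4819).

4478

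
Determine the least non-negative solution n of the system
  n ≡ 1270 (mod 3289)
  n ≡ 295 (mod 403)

gcd(3289, 403) = 13 and 13 | (295 − 1270), so the pair is consistent; merging gives n ≡ 53894 (mod 101959), where 101959 = lcm(3289, 403).
The solution is unique modulo lcm(3289, 403) = 101959.

53894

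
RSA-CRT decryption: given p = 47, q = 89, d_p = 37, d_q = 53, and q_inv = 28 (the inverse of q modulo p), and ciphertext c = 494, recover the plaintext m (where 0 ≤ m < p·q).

m₁ = c^(d_p) mod p: c ≡ 24 (mod 47), and 24^37 mod 47 = 42.
m₂ = c^(d_q) mod q: c ≡ 49 (mod 89), and 49^53 mod 89 = 72.
h = q_inv·(m₁ − m₂) mod p = 28·(42 − 72) mod 47 = 6.
m = m₂ + h·q = 72 + 6·89 = 606.

606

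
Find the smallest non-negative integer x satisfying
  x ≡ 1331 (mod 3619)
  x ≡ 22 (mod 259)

Combine the congruences pairwise.
gcd(3619, 259) = 7 and 7 | (22 − 1331), so the pair is consistent; merging gives x ≡ 8569 (mod 133903), where 133903 = lcm(3619, 259).
The solution is unique modulo lcm(3619, 259) = 133903.

8569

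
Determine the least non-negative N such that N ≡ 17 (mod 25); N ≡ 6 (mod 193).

From N ≡ 17 (mod 25) write N = 17 + 25t. Substituting into N ≡ 6 (mod 193) gives 25t ≡ 182 (mod 193), and since 25⁻¹ ≡ 139 (mod 193), t ≡ 15. Hence N ≡ 17 + 25·15 = 392 (mod 4825).

392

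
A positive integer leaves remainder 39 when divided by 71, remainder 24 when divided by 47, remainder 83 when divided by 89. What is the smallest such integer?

41290

The moduli are pairwise coprime; N = 71·47·89 = 296993.
N/71 = 4183; 4183 ≡ 65 (mod 71); 65·59 ≡ 1, so inverse 59.
N/47 = 6319; 6319 ≡ 21 (mod 47); 21·9 ≡ 1, so inverse 9.
N/89 = 3337; 3337 ≡ 44 (mod 89); 44·87 ≡ 1, so inverse 87.
t ≡ 39·4183·59 + 24·6319·9 + 83·3337·87 = 35086464.
35086464 mod 296993 = 41290.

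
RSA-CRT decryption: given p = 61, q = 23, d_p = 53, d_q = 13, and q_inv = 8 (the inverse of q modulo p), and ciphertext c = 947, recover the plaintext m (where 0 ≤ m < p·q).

m₁ = c^(d_p) mod p: c ≡ 32 (mod 61), and 32^53 mod 61 = 40.
m₂ = c^(d_q) mod q: c ≡ 4 (mod 23), and 4^13 mod 23 = 16.
h = q_inv·(m₁ − m₂) mod p = 8·(40 − 16) mod 61 = 9.
m = m₂ + h·q = 16 + 9·23 = 223.

223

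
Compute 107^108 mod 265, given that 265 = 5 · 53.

1

Mod 5: 107 ≡ 2; since 4 | 108, by Fermat 2^108 ≡ 1 (mod 5).
Mod 53: 107 ≡ 1; by Fermat, exponent reduces to 108 mod 52 = 4; 1^4 ≡ 1 (mod 53).
Combine by CRT: x ≡ 1 (mod 5), x ≡ 1 (mod 53) ⇒ x ≡ 1 (mod 265).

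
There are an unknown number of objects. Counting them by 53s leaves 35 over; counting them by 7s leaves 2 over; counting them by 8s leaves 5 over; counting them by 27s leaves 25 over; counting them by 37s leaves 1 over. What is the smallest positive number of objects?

2874013

From N ≡ 35 (mod 53) write N = 35 + 53t. Substituting into N ≡ 2 (mod 7) gives 53t ≡ 2 (mod 7), and since 4⁻¹ ≡ 2 (mod 7), t ≡ 4. Hence N ≡ 35 + 53·4 = 247 (mod 371).
From N ≡ 247 (mod 371) write N = 247 + 371t. Substituting into N ≡ 5 (mod 8) gives 371t ≡ 6 (mod 8), and since 3⁻¹ ≡ 3 (mod 8), t ≡ 2. Hence N ≡ 247 + 371·2 = 989 (mod 2968).
From N ≡ 989 (mod 2968) write N = 989 + 2968t. Substituting into N ≡ 25 (mod 27) gives 2968t ≡ 8 (mod 27), and since 25⁻¹ ≡ 13 (mod 27), t ≡ 23. Hence N ≡ 989 + 2968·23 = 69253 (mod 80136).
From N ≡ 69253 (mod 80136) write N = 69253 + 80136t. Substituting into N ≡ 1 (mod 37) gives 80136t ≡ 12 (mod 37), and since 31⁻¹ ≡ 6 (mod 37), t ≡ 35. Hence N ≡ 69253 + 80136·35 = 2874013 (mod 2965032).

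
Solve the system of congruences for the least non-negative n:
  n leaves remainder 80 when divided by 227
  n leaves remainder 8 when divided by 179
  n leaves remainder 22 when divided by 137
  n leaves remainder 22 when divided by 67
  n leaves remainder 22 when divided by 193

7096817304

The moduli are pairwise coprime; M = 227·179·137·67·193 = 71983269251.
M/227 = 317106913; 317106913 ≡ 171 (mod 227); 171·77 ≡ 1, so inverse 77.
M/179 = 402141169; 402141169 ≡ 127 (mod 179); 127·148 ≡ 1, so inverse 148.
M/137 = 525425323; 525425323 ≡ 46 (mod 137); 46·3 ≡ 1, so inverse 3.
M/67 = 1074377153; 1074377153 ≡ 60 (mod 67); 60·19 ≡ 1, so inverse 19.
M/193 = 372970307; 372970307 ≡ 123 (mod 193); 123·102 ≡ 1, so inverse 102.
n ≡ 80·317106913·77 + 8·402141169·148 + 22·525425323·3 + 22·1074377153·19 + 22·372970307·102 = 3750226818356.
3750226818356 mod 71983269251 = 7096817304.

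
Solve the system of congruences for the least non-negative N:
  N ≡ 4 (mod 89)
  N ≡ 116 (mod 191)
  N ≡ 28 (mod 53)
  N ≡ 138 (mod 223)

127536737

The moduli are pairwise coprime; M = 89·191·53·223 = 200911181.
M/89 = 2257429; 2257429 ≡ 33 (mod 89); 33·27 ≡ 1, so inverse 27.
M/191 = 1051891; 1051891 ≡ 54 (mod 191); 54·46 ≡ 1, so inverse 46.
M/53 = 3790777; 3790777 ≡ 5 (mod 53); 5·32 ≡ 1, so inverse 32.
M/223 = 900947; 900947 ≡ 27 (mod 223); 27·190 ≡ 1, so inverse 190.
N ≡ 4·2257429·27 + 116·1051891·46 + 28·3790777·32 + 138·900947·190 = 32876059240.
32876059240 mod 200911181 = 127536737.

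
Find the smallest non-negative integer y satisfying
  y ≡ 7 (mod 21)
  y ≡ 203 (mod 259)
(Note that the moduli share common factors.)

gcd(21, 259) = 7 and 7 | (203 − 7), so the pair is consistent; merging gives y ≡ 721 (mod 777), where 777 = lcm(21, 259).
The solution is unique modulo lcm(21, 259) = 777.

721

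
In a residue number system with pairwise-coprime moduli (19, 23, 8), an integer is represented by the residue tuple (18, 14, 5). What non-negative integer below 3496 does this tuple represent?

From x ≡ 18 (mod 19) write x = 18 + 19t. Substituting into x ≡ 14 (mod 23) gives 19t ≡ 19 (mod 23), and since 19⁻¹ ≡ 17 (mod 23), t ≡ 1. Hence x ≡ 18 + 19·1 = 37 (mod 437).
From x ≡ 37 (mod 437) write x = 37 + 437t. Substituting into x ≡ 5 (mod 8) gives 437t ≡ 0 (mod 8), and since 5⁻¹ ≡ 5 (mod 8), t ≡ 0. Hence x ≡ 37 + 437·0 = 37 (mod 3496).

37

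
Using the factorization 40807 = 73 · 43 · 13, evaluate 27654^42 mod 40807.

Mod 73: 27654 ≡ 60; 60^42 ≡ 24 (mod 73).
Mod 43: 27654 ≡ 5; since 42 | 42, by Fermat 5^42 ≡ 1 (mod 43).
Mod 13: 27654 ≡ 3; by Fermat, exponent reduces to 42 mod 12 = 6; 3^6 ≡ 1 (mod 13).
Combine by CRT: x ≡ 24 (mod 73), x ≡ 1 (mod 43), x ≡ 1 (mod 13) ⇒ x ≡ 1119 (mod 40807).

1119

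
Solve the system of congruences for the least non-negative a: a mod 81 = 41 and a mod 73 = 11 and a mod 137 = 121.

719645

The moduli are pairwise coprime; N = 81·73·137 = 810081.
N/81 = 10001; 10001 ≡ 38 (mod 81); 38·32 ≡ 1, so inverse 32.
N/73 = 11097; 11097 ≡ 1 (mod 73), inverse 1.
N/137 = 5913; 5913 ≡ 22 (mod 137); 22·81 ≡ 1, so inverse 81.
a ≡ 41·10001·32 + 11·11097·1 + 121·5913·81 = 71196692.
71196692 mod 810081 = 719645.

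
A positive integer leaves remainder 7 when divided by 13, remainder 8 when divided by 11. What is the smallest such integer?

Combine the congruences pairwise.
From n ≡ 7 (mod 13) write n = 7 + 13t. Substituting into n ≡ 8 (mod 11) gives 13t ≡ 1 (mod 11), and since 2⁻¹ ≡ 6 (mod 11), t ≡ 6. Hence n ≡ 7 + 13·6 = 85 (mod 143).

85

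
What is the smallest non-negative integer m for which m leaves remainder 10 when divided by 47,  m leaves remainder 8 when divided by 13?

From m ≡ 10 (mod 47) write m = 10 + 47t. Substituting into m ≡ 8 (mod 13) gives 47t ≡ 11 (mod 13), and since 8⁻¹ ≡ 5 (mod 13), t ≡ 3. Hence m ≡ 10 + 47·3 = 151 (mod 611).

151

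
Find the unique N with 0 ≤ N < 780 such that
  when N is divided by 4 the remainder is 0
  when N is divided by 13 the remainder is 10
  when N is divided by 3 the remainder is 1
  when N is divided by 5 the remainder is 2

712

From N ≡ 0 (mod 4) write N = 0 + 4t. Substituting into N ≡ 10 (mod 13) gives 4t ≡ 10 (mod 13), and since 4⁻¹ ≡ 10 (mod 13), t ≡ 9. Hence N ≡ 0 + 4·9 = 36 (mod 52).
From N ≡ 36 (mod 52) write N = 36 + 52t. Substituting into N ≡ 1 (mod 3) gives 52t ≡ 1 (mod 3), and since 1⁻¹ ≡ 1 (mod 3), t ≡ 1. Hence N ≡ 36 + 52·1 = 88 (mod 156).
From N ≡ 88 (mod 156) write N = 88 + 156t. Substituting into N ≡ 2 (mod 5) gives 156t ≡ 4 (mod 5), and since 1⁻¹ ≡ 1 (mod 5), t ≡ 4. Hence N ≡ 88 + 156·4 = 712 (mod 780).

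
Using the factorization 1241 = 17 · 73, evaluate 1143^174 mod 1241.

Mod 17: 1143 ≡ 4; by Fermat, exponent reduces to 174 mod 16 = 14; 4^14 ≡ 16 (mod 17).
Mod 73: 1143 ≡ 48; by Fermat, exponent reduces to 174 mod 72 = 30; 48^30 ≡ 65 (mod 73).
Combine by CRT: x ≡ 16 (mod 17), x ≡ 65 (mod 73) ⇒ x ≡ 1087 (mod 1241).

1087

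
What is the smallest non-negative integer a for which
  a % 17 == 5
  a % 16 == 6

22

From a ≡ 5 (mod 17) write a = 5 + 17t. Substituting into a ≡ 6 (mod 16) gives 17t ≡ 1 (mod 16), and since 1⁻¹ ≡ 1 (mod 16), t ≡ 1. Hence a ≡ 5 + 17·1 = 22 (mod 272).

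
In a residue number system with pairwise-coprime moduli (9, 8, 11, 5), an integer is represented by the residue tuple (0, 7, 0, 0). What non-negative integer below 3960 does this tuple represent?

From x ≡ 0 (mod 9) write x = 0 + 9t. Substituting into x ≡ 7 (mod 8) gives 9t ≡ 7 (mod 8), and since 1⁻¹ ≡ 1 (mod 8), t ≡ 7. Hence x ≡ 0 + 9·7 = 63 (mod 72).
From x ≡ 63 (mod 72) write x = 63 + 72t. Substituting into x ≡ 0 (mod 11) gives 72t ≡ 3 (mod 11), and since 6⁻¹ ≡ 2 (mod 11), t ≡ 6. Hence x ≡ 63 + 72·6 = 495 (mod 792).
From x ≡ 495 (mod 792) write x = 495 + 792t. Substituting into x ≡ 0 (mod 5) gives 792t ≡ 0 (mod 5), and since 2⁻¹ ≡ 3 (mod 5), t ≡ 0. Hence x ≡ 495 + 792·0 = 495 (mod 3960).

495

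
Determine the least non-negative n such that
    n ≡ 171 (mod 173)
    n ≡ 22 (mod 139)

18509

From n ≡ 171 (mod 173) write n = 171 + 173t. Substituting into n ≡ 22 (mod 139) gives 173t ≡ 129 (mod 139), and since 34⁻¹ ≡ 45 (mod 139), t ≡ 106. Hence n ≡ 171 + 173·106 = 18509 (mod 24047).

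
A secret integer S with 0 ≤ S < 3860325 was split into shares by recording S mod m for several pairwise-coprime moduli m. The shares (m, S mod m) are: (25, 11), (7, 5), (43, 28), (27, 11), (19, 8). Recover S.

Combine the congruences pairwise.
From S ≡ 11 (mod 25) write S = 11 + 25t. Substituting into S ≡ 5 (mod 7) gives 25t ≡ 1 (mod 7), and since 4⁻¹ ≡ 2 (mod 7), t ≡ 2. Hence S ≡ 11 + 25·2 = 61 (mod 175).
From S ≡ 61 (mod 175) write S = 61 + 175t. Substituting into S ≡ 28 (mod 43) gives 175t ≡ 10 (mod 43), and since 3⁻¹ ≡ 29 (mod 43), t ≡ 32. Hence S ≡ 61 + 175·32 = 5661 (mod 7525).
From S ≡ 5661 (mod 7525) write S = 5661 + 7525t. Substituting into S ≡ 11 (mod 27) gives 7525t ≡ 20 (mod 27), and since 19⁻¹ ≡ 10 (mod 27), t ≡ 11. Hence S ≡ 5661 + 7525·11 = 88436 (mod 203175).
From S ≡ 88436 (mod 203175) write S = 88436 + 203175t. Substituting into S ≡ 8 (mod 19) gives 203175t ≡ 17 (mod 19), and since 8⁻¹ ≡ 12 (mod 19), t ≡ 14. Hence S ≡ 88436 + 203175·14 = 2932886 (mod 3860325).

2932886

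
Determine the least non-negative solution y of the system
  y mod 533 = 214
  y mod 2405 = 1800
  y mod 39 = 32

105215

Combine the congruences pairwise.
gcd(533, 2405) = 13 and 13 | (1800 − 214), so the pair is consistent; merging gives y ≡ 6610 (mod 98605), where 98605 = lcm(533, 2405).
gcd(98605, 39) = 13 and 13 | (32 − 6610), so the pair is consistent; merging gives y ≡ 105215 (mod 295815), where 295815 = lcm(98605, 39).
The solution is unique modulo lcm(533, 2405, 39) = 295815.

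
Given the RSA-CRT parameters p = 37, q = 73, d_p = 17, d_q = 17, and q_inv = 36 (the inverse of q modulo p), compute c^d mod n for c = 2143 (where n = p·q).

86

m₁ = c^(d_p) mod p: c ≡ 34 (mod 37), and 34^17 mod 37 = 12.
m₂ = c^(d_q) mod q: c ≡ 26 (mod 73), and 26^17 mod 73 = 13.
h = q_inv·(m₁ − m₂) mod p = 36·(12 − 13) mod 37 = 1.
m = m₂ + h·q = 13 + 1·73 = 86.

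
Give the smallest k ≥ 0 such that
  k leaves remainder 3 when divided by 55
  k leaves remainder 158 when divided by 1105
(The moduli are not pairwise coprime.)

gcd(55, 1105) = 5 and 5 | (158 − 3), so the pair is consistent; merging gives k ≡ 2368 (mod 12155), where 12155 = lcm(55, 1105).
The solution is unique modulo lcm(55, 1105) = 12155.

2368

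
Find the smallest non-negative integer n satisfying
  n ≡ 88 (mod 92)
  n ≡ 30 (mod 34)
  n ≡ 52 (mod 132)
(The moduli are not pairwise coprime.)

gcd(92, 34) = 2 and 2 | (30 − 88), so the pair is consistent; merging gives n ≡ 1560 (mod 1564), where 1564 = lcm(92, 34).
gcd(1564, 132) = 4 and 4 | (52 − 1560), so the pair is consistent; merging gives n ≡ 26584 (mod 51612), where 51612 = lcm(1564, 132).
The solution is unique modulo lcm(92, 34, 132) = 51612.

26584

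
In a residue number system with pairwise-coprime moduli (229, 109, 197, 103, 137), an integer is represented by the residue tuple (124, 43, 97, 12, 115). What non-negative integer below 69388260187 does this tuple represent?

8524370549

From x ≡ 124 (mod 229) write x = 124 + 229t. Substituting into x ≡ 43 (mod 109) gives 229t ≡ 28 (mod 109), and since 11⁻¹ ≡ 10 (mod 109), t ≡ 62. Hence x ≡ 124 + 229·62 = 14322 (mod 24961).
From x ≡ 14322 (mod 24961) write x = 14322 + 24961t. Substituting into x ≡ 97 (mod 197) gives 24961t ≡ 156 (mod 197), and since 139⁻¹ ≡ 180 (mod 197), t ≡ 106. Hence x ≡ 14322 + 24961·106 = 2660188 (mod 4917317).
From x ≡ 2660188 (mod 4917317) write x = 2660188 + 4917317t. Substituting into x ≡ 12 (mod 103) gives 4917317t ≡ 5 (mod 103), and since 97⁻¹ ≡ 17 (mod 103), t ≡ 85. Hence x ≡ 2660188 + 4917317·85 = 420632133 (mod 506483651).
From x ≡ 420632133 (mod 506483651) write x = 420632133 + 506483651t. Substituting into x ≡ 115 (mod 137) gives 506483651t ≡ 41 (mod 137), and since 131⁻¹ ≡ 114 (mod 137), t ≡ 16. Hence x ≡ 420632133 + 506483651·16 = 8524370549 (mod 69388260187).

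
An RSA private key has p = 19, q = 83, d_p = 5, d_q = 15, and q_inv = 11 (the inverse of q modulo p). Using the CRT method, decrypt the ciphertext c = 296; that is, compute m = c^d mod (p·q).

m₁ = c^(d_p) mod p: c ≡ 11 (mod 19), and 11^5 mod 19 = 7.
m₂ = c^(d_q) mod q: c ≡ 47 (mod 83), and 47^15 mod 83 = 15.
h = q_inv·(m₁ − m₂) mod p = 11·(7 − 15) mod 19 = 7.
m = m₂ + h·q = 15 + 7·83 = 596.

596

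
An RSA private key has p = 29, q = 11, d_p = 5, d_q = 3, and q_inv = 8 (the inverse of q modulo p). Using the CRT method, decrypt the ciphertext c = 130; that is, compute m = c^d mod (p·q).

m₁ = c^(d_p) mod p: c ≡ 14 (mod 29), and 14^5 mod 29 = 19.
m₂ = c^(d_q) mod q: c ≡ 9 (mod 11), and 9^3 mod 11 = 3.
h = q_inv·(m₁ − m₂) mod p = 8·(19 − 3) mod 29 = 12.
m = m₂ + h·q = 3 + 12·11 = 135.

135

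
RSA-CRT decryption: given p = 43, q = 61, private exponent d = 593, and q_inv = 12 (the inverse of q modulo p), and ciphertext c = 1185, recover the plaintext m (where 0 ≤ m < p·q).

1604

d_p = d mod (p−1) = 593 mod 42 = 5; d_q = d mod (q−1) = 53.
m₁ = c^(d_p) mod p: c ≡ 24 (mod 43), and 24^5 mod 43 = 13.
m₂ = c^(d_q) mod q: c ≡ 26 (mod 61), and 26^53 mod 61 = 18.
h = q_inv·(m₁ − m₂) mod p = 12·(13 − 18) mod 43 = 26.
m = m₂ + h·q = 18 + 26·61 = 1604.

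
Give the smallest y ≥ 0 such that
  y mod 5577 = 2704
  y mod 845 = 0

19435

Combine the congruences pairwise.
gcd(5577, 845) = 169 and 169 | (0 − 2704), so the pair is consistent; merging gives y ≡ 19435 (mod 27885), where 27885 = lcm(5577, 845).
The solution is unique modulo lcm(5577, 845) = 27885.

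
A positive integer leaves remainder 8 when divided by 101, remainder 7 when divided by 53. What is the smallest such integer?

3240

Combine the congruences pairwise.
From a ≡ 8 (mod 101) write a = 8 + 101t. Substituting into a ≡ 7 (mod 53) gives 101t ≡ 52 (mod 53), and since 48⁻¹ ≡ 21 (mod 53), t ≡ 32. Hence a ≡ 8 + 101·32 = 3240 (mod 5353).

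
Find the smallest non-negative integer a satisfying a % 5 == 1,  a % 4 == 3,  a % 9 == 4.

Combine the congruences pairwise.
From a ≡ 1 (mod 5) write a = 1 + 5t. Substituting into a ≡ 3 (mod 4) gives 5t ≡ 2 (mod 4), and since 1⁻¹ ≡ 1 (mod 4), t ≡ 2. Hence a ≡ 1 + 5·2 = 11 (mod 20).
From a ≡ 11 (mod 20) write a = 11 + 20t. Substituting into a ≡ 4 (mod 9) gives 20t ≡ 2 (mod 9), and since 2⁻¹ ≡ 5 (mod 9), t ≡ 1. Hence a ≡ 11 + 20·1 = 31 (mod 180).

31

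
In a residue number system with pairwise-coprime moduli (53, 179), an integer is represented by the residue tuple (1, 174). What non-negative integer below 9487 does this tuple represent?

8587

Combine the congruences pairwise.
From x ≡ 1 (mod 53) write x = 1 + 53t. Substituting into x ≡ 174 (mod 179) gives 53t ≡ 173 (mod 179), and since 53⁻¹ ≡ 152 (mod 179), t ≡ 162. Hence x ≡ 1 + 53·162 = 8587 (mod 9487).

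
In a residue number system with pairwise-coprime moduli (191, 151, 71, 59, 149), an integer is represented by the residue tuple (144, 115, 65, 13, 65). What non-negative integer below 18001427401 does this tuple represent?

From x ≡ 144 (mod 191) write x = 144 + 191t. Substituting into x ≡ 115 (mod 151) gives 191t ≡ 122 (mod 151), and since 40⁻¹ ≡ 34 (mod 151), t ≡ 71. Hence x ≡ 144 + 191·71 = 13705 (mod 28841).
From x ≡ 13705 (mod 28841) write x = 13705 + 28841t. Substituting into x ≡ 65 (mod 71) gives 28841t ≡ 63 (mod 71), and since 15⁻¹ ≡ 19 (mod 71), t ≡ 61. Hence x ≡ 13705 + 28841·61 = 1773006 (mod 2047711).
From x ≡ 1773006 (mod 2047711) write x = 1773006 + 2047711t. Substituting into x ≡ 13 (mod 59) gives 2047711t ≡ 16 (mod 59), and since 57⁻¹ ≡ 29 (mod 59), t ≡ 51. Hence x ≡ 1773006 + 2047711·51 = 106206267 (mod 120814949).
From x ≡ 106206267 (mod 120814949) write x = 106206267 + 120814949t. Substituting into x ≡ 65 (mod 149) gives 120814949t ≡ 104 (mod 149), and since 87⁻¹ ≡ 12 (mod 149), t ≡ 56. Hence x ≡ 106206267 + 120814949·56 = 6871843411 (mod 18001427401).

6871843411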